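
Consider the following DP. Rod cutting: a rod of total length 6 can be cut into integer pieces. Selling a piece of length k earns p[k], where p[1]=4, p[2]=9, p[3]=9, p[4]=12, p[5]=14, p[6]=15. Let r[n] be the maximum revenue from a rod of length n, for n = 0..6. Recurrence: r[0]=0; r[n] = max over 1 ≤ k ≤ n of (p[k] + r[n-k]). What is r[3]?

   n    0    1    2    3    4    5    6
r[n]    0    4    9   13   18   22   27

13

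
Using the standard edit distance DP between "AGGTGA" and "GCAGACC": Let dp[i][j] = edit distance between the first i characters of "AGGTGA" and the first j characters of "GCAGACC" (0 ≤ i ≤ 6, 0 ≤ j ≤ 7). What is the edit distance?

   ''  G  C  A  G  A  C  C
''  0  1  2  3  4  5  6  7
 A  1  1  2  2  3  4  5  6
 G  2  1  2  3  2  3  4  5
 G  3  2  2  3  3  3  4  5
 T  4  3  3  3  4  4  4  5
 G  5  4  4  4  3  4  5  5
 A  6  5  5  4  4  3  4  5

5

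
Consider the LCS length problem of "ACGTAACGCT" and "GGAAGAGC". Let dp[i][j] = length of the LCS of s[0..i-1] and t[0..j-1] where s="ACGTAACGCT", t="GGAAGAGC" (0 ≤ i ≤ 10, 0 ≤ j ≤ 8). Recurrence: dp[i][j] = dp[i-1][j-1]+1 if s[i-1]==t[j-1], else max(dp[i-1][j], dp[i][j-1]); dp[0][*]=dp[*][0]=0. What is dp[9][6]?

   ''  G  G  A  A  G  A  G  C
''  0  0  0  0  0  0  0  0  0
 A  0  0  0  1  1  1  1  1  1
 C  0  0  0  1  1  1  1  1  2
 G  0  1  1  1  1  2  2  2  2
 T  0  1  1  1  1  2  2  2  2
 A  0  1  1  2  2  2  3  3  3
 A  0  1  1  2  3  3  3  3  3
 C  0  1  1  2  3  3  3  3  4
 G  0  1  2  2  3  4  4  4  4
 C  0  1  2  2  3  4  4  4  5
 T  0  1  2  2  3  4  4  4  5

4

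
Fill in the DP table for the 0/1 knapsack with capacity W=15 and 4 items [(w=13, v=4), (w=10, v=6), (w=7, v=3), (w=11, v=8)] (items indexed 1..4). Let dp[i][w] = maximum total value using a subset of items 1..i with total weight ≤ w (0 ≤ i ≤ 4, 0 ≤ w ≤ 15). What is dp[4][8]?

3

i\w   0   1   2   3   4   5   6   7   8   9  10  11  12  13  14  15
  0   0   0   0   0   0   0   0   0   0   0   0   0   0   0   0   0
  1   0   0   0   0   0   0   0   0   0   0   0   0   0   4   4   4
  2   0   0   0   0   0   0   0   0   0   0   6   6   6   6   6   6
  3   0   0   0   0   0   0   0   3   3   3   6   6   6   6   6   6
  4   0   0   0   0   0   0   0   3   3   3   6   8   8   8   8   8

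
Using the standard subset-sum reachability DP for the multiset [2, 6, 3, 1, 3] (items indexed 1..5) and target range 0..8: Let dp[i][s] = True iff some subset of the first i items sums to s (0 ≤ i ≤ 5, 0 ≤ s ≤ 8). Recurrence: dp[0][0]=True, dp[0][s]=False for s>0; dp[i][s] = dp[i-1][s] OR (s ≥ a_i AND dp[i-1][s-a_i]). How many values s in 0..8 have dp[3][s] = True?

6

i\s   0   1   2   3   4   5   6   7   8
  0   T   F   F   F   F   F   F   F   F
  1   T   F   T   F   F   F   F   F   F
  2   T   F   T   F   F   F   T   F   T
  3   T   F   T   T   F   T   T   F   T
  4   T   T   T   T   T   T   T   T   T
  5   T   T   T   T   T   T   T   T   T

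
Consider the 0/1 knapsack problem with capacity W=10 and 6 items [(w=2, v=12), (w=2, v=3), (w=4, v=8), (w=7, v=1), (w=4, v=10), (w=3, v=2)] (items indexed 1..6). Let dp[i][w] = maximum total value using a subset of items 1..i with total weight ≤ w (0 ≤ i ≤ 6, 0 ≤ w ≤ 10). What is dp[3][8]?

i\w   0   1   2   3   4   5   6   7   8   9  10
  0   0   0   0   0   0   0   0   0   0   0   0
  1   0   0  12  12  12  12  12  12  12  12  12
  2   0   0  12  12  15  15  15  15  15  15  15
  3   0   0  12  12  15  15  20  20  23  23  23
  4   0   0  12  12  15  15  20  20  23  23  23
  5   0   0  12  12  15  15  22  22  25  25  30
  6   0   0  12  12  15  15  22  22  25  25  30

23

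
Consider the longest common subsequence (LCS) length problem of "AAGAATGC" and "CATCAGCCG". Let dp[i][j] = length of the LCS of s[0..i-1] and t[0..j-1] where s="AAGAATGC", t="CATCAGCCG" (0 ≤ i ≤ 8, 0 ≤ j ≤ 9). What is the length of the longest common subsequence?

   ''  C  A  T  C  A  G  C  C  G
''  0  0  0  0  0  0  0  0  0  0
 A  0  0  1  1  1  1  1  1  1  1
 A  0  0  1  1  1  2  2  2  2  2
 G  0  0  1  1  1  2  3  3  3  3
 A  0  0  1  1  1  2  3  3  3  3
 A  0  0  1  1  1  2  3  3  3  3
 T  0  0  1  2  2  2  3  3  3  3
 G  0  0  1  2  2  2  3  3  3  4
 C  0  1  1  2  3  3  3  4  4  4

4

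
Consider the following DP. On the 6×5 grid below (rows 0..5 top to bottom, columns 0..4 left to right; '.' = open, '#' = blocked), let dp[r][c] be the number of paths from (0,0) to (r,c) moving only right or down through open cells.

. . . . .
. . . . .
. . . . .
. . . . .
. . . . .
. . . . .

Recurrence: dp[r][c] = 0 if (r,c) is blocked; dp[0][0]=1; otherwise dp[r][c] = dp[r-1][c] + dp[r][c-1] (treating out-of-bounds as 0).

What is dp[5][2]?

r\c   0   1   2   3   4
  0   1   1   1   1   1
  1   1   2   3   4   5
  2   1   3   6  10  15
  3   1   4  10  20  35
  4   1   5  15  35  70
  5   1   6  21  56 126

21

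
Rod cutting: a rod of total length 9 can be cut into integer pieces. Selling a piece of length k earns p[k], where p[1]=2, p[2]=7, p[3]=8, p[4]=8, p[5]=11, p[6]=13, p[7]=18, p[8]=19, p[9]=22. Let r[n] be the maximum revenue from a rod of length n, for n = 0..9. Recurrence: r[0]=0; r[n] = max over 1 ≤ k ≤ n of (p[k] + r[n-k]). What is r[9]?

30

   n    0    1    2    3    4    5    6    7    8    9
r[n]    0    2    7    9   14   16   21   23   28   30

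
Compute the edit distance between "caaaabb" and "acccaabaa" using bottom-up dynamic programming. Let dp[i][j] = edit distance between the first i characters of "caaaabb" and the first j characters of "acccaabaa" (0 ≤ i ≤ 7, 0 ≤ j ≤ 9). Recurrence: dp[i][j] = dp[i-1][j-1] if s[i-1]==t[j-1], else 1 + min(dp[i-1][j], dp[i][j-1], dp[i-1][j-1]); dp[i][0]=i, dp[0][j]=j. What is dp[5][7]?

   ''  a  c  c  c  a  a  b  a  a
''  0  1  2  3  4  5  6  7  8  9
 c  1  1  1  2  3  4  5  6  7  8
 a  2  1  2  2  3  3  4  5  6  7
 a  3  2  2  3  3  3  3  4  5  6
 a  4  3  3  3  4  3  3  4  4  5
 a  5  4  4  4  4  4  3  4  4  4
 b  6  5  5  5  5  5  4  3  4  5
 b  7  6  6  6  6  6  5  4  4  5

4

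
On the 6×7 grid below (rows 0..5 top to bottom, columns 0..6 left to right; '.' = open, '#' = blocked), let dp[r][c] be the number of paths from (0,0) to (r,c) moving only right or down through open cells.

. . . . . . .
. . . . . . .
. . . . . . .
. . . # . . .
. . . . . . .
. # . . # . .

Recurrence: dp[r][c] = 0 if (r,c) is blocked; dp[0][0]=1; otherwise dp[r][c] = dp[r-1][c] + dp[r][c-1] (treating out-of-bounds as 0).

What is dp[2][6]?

r\c   0   1   2   3   4   5   6
  0   1   1   1   1   1   1   1
  1   1   2   3   4   5   6   7
  2   1   3   6  10  15  21  28
  3   1   4  10   0  15  36  64
  4   1   5  15  15  30  66 130
  5   1   0  15  30   0  66 196

28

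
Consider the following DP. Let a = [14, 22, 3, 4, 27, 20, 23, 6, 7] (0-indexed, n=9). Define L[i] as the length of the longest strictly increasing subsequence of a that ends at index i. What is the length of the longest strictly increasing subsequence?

   i    0    1    2    3    4    5    6    7    8
a[i]   14   22    3    4   27   20   23    6    7
L[i]    1    2    1    2    3    3    4    3    4

4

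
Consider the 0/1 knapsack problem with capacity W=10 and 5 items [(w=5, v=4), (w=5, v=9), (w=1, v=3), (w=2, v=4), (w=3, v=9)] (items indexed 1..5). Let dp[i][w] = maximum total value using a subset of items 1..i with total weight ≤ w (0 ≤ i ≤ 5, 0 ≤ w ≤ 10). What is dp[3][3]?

3

i\w   0   1   2   3   4   5   6   7   8   9  10
  0   0   0   0   0   0   0   0   0   0   0   0
  1   0   0   0   0   0   4   4   4   4   4   4
  2   0   0   0   0   0   9   9   9   9   9  13
  3   0   3   3   3   3   9  12  12  12  12  13
  4   0   3   4   7   7   9  12  13  16  16  16
  5   0   3   4   9  12  13  16  16  18  21  22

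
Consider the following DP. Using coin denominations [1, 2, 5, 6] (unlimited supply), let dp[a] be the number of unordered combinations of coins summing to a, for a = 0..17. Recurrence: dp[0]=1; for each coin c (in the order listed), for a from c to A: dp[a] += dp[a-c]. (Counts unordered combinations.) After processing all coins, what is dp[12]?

19

after  coin     0     1     2     3     4     5     6     7     8     9    10    11    12    13    14    15    16    17
          1     1     1     1     1     1     1     1     1     1     1     1     1     1     1     1     1     1     1
          2     1     1     2     2     3     3     4     4     5     5     6     6     7     7     8     8     9     9
          5     1     1     2     2     3     4     5     6     7     8    10    11    13    14    16    18    20    22
          6     1     1     2     2     3     4     6     7     9    10    13    15    19    21    25    28    33    37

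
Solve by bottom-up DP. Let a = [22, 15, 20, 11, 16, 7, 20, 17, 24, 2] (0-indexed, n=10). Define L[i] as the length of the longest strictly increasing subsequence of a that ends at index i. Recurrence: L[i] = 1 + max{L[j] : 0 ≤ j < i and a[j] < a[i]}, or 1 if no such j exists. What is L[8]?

   i    0    1    2    3    4    5    6    7    8    9
a[i]   22   15   20   11   16    7   20   17   24    2
L[i]    1    1    2    1    2    1    3    3    4    1

4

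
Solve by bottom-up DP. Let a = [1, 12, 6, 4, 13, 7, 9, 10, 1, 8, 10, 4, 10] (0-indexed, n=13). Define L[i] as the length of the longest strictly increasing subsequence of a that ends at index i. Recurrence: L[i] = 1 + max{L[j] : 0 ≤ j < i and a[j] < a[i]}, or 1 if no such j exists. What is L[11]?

2

   i    0    1    2    3    4    5    6    7    8    9   10   11   12
a[i]    1   12    6    4   13    7    9   10    1    8   10    4   10
L[i]    1    2    2    2    3    3    4    5    1    4    5    2    5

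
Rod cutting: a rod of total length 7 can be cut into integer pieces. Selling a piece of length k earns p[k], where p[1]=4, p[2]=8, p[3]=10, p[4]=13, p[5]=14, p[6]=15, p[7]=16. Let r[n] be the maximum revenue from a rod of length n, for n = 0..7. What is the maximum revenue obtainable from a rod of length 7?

28

   n    0    1    2    3    4    5    6    7
r[n]    0    4    8   12   16   20   24   28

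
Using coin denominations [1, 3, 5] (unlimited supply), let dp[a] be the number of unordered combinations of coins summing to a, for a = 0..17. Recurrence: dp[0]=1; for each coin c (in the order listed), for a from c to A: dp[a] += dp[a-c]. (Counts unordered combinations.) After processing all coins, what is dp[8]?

after  coin     0     1     2     3     4     5     6     7     8     9    10    11    12    13    14    15    16    17
          1     1     1     1     1     1     1     1     1     1     1     1     1     1     1     1     1     1     1
          3     1     1     1     2     2     2     3     3     3     4     4     4     5     5     5     6     6     6
          5     1     1     1     2     2     3     4     4     5     6     7     8     9    10    11    13    14    15

5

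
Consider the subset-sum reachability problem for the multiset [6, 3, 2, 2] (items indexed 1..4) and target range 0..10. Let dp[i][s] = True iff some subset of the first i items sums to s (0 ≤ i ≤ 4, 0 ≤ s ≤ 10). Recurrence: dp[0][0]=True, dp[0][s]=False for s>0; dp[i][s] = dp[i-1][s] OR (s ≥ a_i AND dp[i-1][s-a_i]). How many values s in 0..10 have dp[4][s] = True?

i\s   0   1   2   3   4   5   6   7   8   9  10
  0   T   F   F   F   F   F   F   F   F   F   F
  1   T   F   F   F   F   F   T   F   F   F   F
  2   T   F   F   T   F   F   T   F   F   T   F
  3   T   F   T   T   F   T   T   F   T   T   F
  4   T   F   T   T   T   T   T   T   T   T   T

10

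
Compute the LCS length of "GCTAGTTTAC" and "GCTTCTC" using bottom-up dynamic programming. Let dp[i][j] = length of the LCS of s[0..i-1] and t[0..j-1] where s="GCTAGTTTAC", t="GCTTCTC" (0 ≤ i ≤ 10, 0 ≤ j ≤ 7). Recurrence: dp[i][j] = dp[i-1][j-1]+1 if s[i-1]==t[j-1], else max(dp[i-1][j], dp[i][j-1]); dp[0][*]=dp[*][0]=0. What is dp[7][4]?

4

   ''  G  C  T  T  C  T  C
''  0  0  0  0  0  0  0  0
 G  0  1  1  1  1  1  1  1
 C  0  1  2  2  2  2  2  2
 T  0  1  2  3  3  3  3  3
 A  0  1  2  3  3  3  3  3
 G  0  1  2  3  3  3  3  3
 T  0  1  2  3  4  4  4  4
 T  0  1  2  3  4  4  5  5
 T  0  1  2  3  4  4  5  5
 A  0  1  2  3  4  4  5  5
 C  0  1  2  3  4  5  5  6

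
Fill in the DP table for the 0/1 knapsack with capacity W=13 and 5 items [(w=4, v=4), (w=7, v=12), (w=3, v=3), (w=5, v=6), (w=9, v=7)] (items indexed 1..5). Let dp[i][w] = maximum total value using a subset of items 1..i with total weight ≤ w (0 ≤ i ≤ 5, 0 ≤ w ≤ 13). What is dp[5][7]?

i\w   0   1   2   3   4   5   6   7   8   9  10  11  12  13
  0   0   0   0   0   0   0   0   0   0   0   0   0   0   0
  1   0   0   0   0   4   4   4   4   4   4   4   4   4   4
  2   0   0   0   0   4   4   4  12  12  12  12  16  16  16
  3   0   0   0   3   4   4   4  12  12  12  15  16  16  16
  4   0   0   0   3   4   6   6  12  12  12  15  16  18  18
  5   0   0   0   3   4   6   6  12  12  12  15  16  18  18

12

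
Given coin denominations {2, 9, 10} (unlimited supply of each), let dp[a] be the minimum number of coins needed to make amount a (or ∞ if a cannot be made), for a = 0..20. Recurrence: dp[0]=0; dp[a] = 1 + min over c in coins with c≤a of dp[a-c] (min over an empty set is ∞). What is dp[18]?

 a  0  1  2  3  4  5  6  7  8  9 10 11 12 13 14 15 16 17 18 19 20
dp  0  -  1  -  2  -  3  -  4  1  1  2  2  3  3  4  4  5  2  2  2
(- denotes ∞ / unreachable)

2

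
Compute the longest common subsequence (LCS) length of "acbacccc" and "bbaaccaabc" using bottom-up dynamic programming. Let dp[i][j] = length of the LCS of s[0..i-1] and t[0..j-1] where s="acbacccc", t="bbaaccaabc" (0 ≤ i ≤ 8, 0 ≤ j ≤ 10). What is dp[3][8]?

2

   ''  b  b  a  a  c  c  a  a  b  c
''  0  0  0  0  0  0  0  0  0  0  0
 a  0  0  0  1  1  1  1  1  1  1  1
 c  0  0  0  1  1  2  2  2  2  2  2
 b  0  1  1  1  1  2  2  2  2  3  3
 a  0  1  1  2  2  2  2  3  3  3  3
 c  0  1  1  2  2  3  3  3  3  3  4
 c  0  1  1  2  2  3  4  4  4  4  4
 c  0  1  1  2  2  3  4  4  4  4  5
 c  0  1  1  2  2  3  4  4  4  4  5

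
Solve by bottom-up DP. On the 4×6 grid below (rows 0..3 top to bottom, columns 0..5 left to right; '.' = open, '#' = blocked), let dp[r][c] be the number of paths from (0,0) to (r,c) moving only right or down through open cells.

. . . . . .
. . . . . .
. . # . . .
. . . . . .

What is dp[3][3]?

8

r\c   0   1   2   3   4   5
  0   1   1   1   1   1   1
  1   1   2   3   4   5   6
  2   1   3   0   4   9  15
  3   1   4   4   8  17  32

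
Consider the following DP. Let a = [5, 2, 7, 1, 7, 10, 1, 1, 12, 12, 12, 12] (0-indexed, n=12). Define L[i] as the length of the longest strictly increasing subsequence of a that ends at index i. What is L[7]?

1

   i    0    1    2    3    4    5    6    7    8    9   10   11
a[i]    5    2    7    1    7   10    1    1   12   12   12   12
L[i]    1    1    2    1    2    3    1    1    4    4    4    4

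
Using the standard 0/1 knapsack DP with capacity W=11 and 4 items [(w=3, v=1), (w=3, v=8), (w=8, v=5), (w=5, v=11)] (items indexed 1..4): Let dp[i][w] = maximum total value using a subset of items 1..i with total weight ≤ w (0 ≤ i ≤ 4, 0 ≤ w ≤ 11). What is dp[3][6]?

i\w   0   1   2   3   4   5   6   7   8   9  10  11
  0   0   0   0   0   0   0   0   0   0   0   0   0
  1   0   0   0   1   1   1   1   1   1   1   1   1
  2   0   0   0   8   8   8   9   9   9   9   9   9
  3   0   0   0   8   8   8   9   9   9   9   9  13
  4   0   0   0   8   8  11  11  11  19  19  19  20

9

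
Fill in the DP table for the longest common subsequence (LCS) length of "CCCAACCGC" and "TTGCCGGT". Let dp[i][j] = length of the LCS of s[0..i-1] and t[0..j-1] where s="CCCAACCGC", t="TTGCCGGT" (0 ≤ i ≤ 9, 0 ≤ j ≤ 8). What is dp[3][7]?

2

   ''  T  T  G  C  C  G  G  T
''  0  0  0  0  0  0  0  0  0
 C  0  0  0  0  1  1  1  1  1
 C  0  0  0  0  1  2  2  2  2
 C  0  0  0  0  1  2  2  2  2
 A  0  0  0  0  1  2  2  2  2
 A  0  0  0  0  1  2  2  2  2
 C  0  0  0  0  1  2  2  2  2
 C  0  0  0  0  1  2  2  2  2
 G  0  0  0  1  1  2  3  3  3
 C  0  0  0  1  2  2  3  3  3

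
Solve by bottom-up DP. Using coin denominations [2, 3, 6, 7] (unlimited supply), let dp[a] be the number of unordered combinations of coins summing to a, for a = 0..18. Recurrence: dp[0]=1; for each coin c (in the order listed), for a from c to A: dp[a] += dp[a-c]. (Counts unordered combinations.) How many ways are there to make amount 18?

14

after  coin     0     1     2     3     4     5     6     7     8     9    10    11    12    13    14    15    16    17    18
          2     1     0     1     0     1     0     1     0     1     0     1     0     1     0     1     0     1     0     1
          3     1     0     1     1     1     1     2     1     2     2     2     2     3     2     3     3     3     3     4
          6     1     0     1     1     1     1     3     1     3     3     3     3     6     3     6     6     6     6    10
          7     1     0     1     1     1     1     3     2     3     4     4     4     7     6     8     9    10    10    14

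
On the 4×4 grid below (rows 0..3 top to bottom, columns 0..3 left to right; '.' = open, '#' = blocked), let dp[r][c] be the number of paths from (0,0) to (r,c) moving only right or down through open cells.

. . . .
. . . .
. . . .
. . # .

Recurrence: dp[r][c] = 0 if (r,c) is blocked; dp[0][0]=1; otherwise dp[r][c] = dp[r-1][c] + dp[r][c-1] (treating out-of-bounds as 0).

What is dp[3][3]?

10

r\c   0   1   2   3
  0   1   1   1   1
  1   1   2   3   4
  2   1   3   6  10
  3   1   4   0  10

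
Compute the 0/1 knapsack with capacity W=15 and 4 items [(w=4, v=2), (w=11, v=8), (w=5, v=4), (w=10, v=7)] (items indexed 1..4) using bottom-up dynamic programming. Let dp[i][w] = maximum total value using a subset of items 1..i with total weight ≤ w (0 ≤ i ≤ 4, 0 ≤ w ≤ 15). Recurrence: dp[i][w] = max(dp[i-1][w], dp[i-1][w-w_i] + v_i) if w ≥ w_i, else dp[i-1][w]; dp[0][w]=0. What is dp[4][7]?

4

i\w   0   1   2   3   4   5   6   7   8   9  10  11  12  13  14  15
  0   0   0   0   0   0   0   0   0   0   0   0   0   0   0   0   0
  1   0   0   0   0   2   2   2   2   2   2   2   2   2   2   2   2
  2   0   0   0   0   2   2   2   2   2   2   2   8   8   8   8  10
  3   0   0   0   0   2   4   4   4   4   6   6   8   8   8   8  10
  4   0   0   0   0   2   4   4   4   4   6   7   8   8   8   9  11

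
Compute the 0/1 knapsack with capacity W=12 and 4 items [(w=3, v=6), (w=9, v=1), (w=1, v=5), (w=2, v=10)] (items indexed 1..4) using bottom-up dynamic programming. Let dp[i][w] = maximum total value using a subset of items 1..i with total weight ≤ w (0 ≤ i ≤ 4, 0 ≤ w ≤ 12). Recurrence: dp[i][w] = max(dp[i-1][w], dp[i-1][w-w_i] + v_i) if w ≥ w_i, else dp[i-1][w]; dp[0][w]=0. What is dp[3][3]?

6

i\w   0   1   2   3   4   5   6   7   8   9  10  11  12
  0   0   0   0   0   0   0   0   0   0   0   0   0   0
  1   0   0   0   6   6   6   6   6   6   6   6   6   6
  2   0   0   0   6   6   6   6   6   6   6   6   6   7
  3   0   5   5   6  11  11  11  11  11  11  11  11  11
  4   0   5  10  15  15  16  21  21  21  21  21  21  21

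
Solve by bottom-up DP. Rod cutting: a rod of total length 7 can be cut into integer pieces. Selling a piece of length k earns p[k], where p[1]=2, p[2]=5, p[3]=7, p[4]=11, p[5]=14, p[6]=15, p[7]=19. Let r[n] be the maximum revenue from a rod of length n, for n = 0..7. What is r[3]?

   n    0    1    2    3    4    5    6    7
r[n]    0    2    5    7   11   14   16   19

7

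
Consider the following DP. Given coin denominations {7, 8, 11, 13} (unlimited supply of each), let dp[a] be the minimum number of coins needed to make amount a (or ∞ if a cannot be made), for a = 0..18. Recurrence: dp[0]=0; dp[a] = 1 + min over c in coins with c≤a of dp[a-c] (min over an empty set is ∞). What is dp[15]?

2

 a  0  1  2  3  4  5  6  7  8  9 10 11 12 13 14 15 16 17 18
dp  0  -  -  -  -  -  -  1  1  -  -  1  -  1  2  2  2  -  2
(- denotes ∞ / unreachable)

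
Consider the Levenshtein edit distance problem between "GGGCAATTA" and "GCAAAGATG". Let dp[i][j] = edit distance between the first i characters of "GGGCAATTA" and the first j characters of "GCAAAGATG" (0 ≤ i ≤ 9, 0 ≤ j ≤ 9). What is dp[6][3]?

   ''  G  C  A  A  A  G  A  T  G
''  0  1  2  3  4  5  6  7  8  9
 G  1  0  1  2  3  4  5  6  7  8
 G  2  1  1  2  3  4  4  5  6  7
 G  3  2  2  2  3  4  4  5  6  6
 C  4  3  2  3  3  4  5  5  6  7
 A  5  4  3  2  3  3  4  5  6  7
 A  6  5  4  3  2  3  4  4  5  6
 T  7  6  5  4  3  3  4  5  4  5
 T  8  7  6  5  4  4  4  5  5  5
 A  9  8  7  6  5  4  5  4  5  6

3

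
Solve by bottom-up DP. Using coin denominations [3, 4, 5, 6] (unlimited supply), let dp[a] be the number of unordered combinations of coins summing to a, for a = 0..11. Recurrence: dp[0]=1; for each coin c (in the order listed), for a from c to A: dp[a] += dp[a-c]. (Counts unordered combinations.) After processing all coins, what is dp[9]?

3

after  coin     0     1     2     3     4     5     6     7     8     9    10    11
          3     1     0     0     1     0     0     1     0     0     1     0     0
          4     1     0     0     1     1     0     1     1     1     1     1     1
          5     1     0     0     1     1     1     1     1     2     2     2     2
          6     1     0     0     1     1     1     2     1     2     3     3     3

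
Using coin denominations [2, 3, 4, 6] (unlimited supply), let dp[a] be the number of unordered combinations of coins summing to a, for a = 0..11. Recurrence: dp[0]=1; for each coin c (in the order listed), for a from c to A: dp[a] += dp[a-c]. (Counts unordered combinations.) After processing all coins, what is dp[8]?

5

after  coin     0     1     2     3     4     5     6     7     8     9    10    11
          2     1     0     1     0     1     0     1     0     1     0     1     0
          3     1     0     1     1     1     1     2     1     2     2     2     2
          4     1     0     1     1     2     1     3     2     4     3     5     4
          6     1     0     1     1     2     1     4     2     5     4     7     5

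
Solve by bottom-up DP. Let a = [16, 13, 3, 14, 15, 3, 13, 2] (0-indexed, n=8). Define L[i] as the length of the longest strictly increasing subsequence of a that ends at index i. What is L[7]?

   i    0    1    2    3    4    5    6    7
a[i]   16   13    3   14   15    3   13    2
L[i]    1    1    1    2    3    1    2    1

1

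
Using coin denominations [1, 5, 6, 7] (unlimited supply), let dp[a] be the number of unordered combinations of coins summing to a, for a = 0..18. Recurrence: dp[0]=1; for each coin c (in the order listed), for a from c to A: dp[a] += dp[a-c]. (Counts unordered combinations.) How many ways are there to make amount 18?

after  coin     0     1     2     3     4     5     6     7     8     9    10    11    12    13    14    15    16    17    18
          1     1     1     1     1     1     1     1     1     1     1     1     1     1     1     1     1     1     1     1
          5     1     1     1     1     1     2     2     2     2     2     3     3     3     3     3     4     4     4     4
          6     1     1     1     1     1     2     3     3     3     3     4     5     6     6     6     7     8     9    10
          7     1     1     1     1     1     2     3     4     4     4     5     6     8     9    10    11    12    14    16

16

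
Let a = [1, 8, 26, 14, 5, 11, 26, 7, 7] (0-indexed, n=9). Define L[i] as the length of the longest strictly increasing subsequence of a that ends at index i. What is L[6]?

   i    0    1    2    3    4    5    6    7    8
a[i]    1    8   26   14    5   11   26    7    7
L[i]    1    2    3    3    2    3    4    3    3

4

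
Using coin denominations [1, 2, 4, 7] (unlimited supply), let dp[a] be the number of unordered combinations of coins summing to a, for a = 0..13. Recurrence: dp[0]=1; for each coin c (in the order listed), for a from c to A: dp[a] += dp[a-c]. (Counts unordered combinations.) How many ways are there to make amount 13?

22

after  coin     0     1     2     3     4     5     6     7     8     9    10    11    12    13
          1     1     1     1     1     1     1     1     1     1     1     1     1     1     1
          2     1     1     2     2     3     3     4     4     5     5     6     6     7     7
          4     1     1     2     2     4     4     6     6     9     9    12    12    16    16
          7     1     1     2     2     4     4     6     7    10    11    14    16    20    22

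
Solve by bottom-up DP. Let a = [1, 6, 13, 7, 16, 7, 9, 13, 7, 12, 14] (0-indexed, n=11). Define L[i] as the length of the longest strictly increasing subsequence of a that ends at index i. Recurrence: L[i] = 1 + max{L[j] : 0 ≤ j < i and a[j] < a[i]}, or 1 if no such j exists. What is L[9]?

5

   i    0    1    2    3    4    5    6    7    8    9   10
a[i]    1    6   13    7   16    7    9   13    7   12   14
L[i]    1    2    3    3    4    3    4    5    3    5    6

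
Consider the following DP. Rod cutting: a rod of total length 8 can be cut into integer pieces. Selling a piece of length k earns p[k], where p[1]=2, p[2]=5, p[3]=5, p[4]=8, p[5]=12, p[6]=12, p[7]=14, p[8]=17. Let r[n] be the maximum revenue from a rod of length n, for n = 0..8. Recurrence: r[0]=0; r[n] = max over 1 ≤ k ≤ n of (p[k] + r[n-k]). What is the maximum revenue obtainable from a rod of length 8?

20

   n    0    1    2    3    4    5    6    7    8
r[n]    0    2    5    7   10   12   15   17   20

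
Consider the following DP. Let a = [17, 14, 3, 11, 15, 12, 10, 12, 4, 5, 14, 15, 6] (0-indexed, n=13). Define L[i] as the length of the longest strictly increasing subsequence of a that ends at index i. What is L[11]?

5

   i    0    1    2    3    4    5    6    7    8    9   10   11   12
a[i]   17   14    3   11   15   12   10   12    4    5   14   15    6
L[i]    1    1    1    2    3    3    2    3    2    3    4    5    4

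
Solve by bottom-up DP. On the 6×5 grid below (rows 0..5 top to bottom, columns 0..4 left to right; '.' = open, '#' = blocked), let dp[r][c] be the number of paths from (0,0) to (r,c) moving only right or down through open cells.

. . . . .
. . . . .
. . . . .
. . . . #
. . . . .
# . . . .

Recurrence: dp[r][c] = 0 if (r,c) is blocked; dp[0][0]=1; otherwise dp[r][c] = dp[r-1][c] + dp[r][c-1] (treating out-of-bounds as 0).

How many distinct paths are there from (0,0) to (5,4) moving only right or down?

r\c   0   1   2   3   4
  0   1   1   1   1   1
  1   1   2   3   4   5
  2   1   3   6  10  15
  3   1   4  10  20   0
  4   1   5  15  35  35
  5   0   5  20  55  90

90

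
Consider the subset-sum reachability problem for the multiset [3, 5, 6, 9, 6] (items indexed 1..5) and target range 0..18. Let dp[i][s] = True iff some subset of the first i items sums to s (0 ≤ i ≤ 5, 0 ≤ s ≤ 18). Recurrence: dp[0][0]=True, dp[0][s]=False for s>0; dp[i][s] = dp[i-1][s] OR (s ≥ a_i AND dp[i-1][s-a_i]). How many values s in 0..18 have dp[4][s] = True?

i\s   0   1   2   3   4   5   6   7   8   9  10  11  12  13  14  15  16  17  18
  0   T   F   F   F   F   F   F   F   F   F   F   F   F   F   F   F   F   F   F
  1   T   F   F   T   F   F   F   F   F   F   F   F   F   F   F   F   F   F   F
  2   T   F   F   T   F   T   F   F   T   F   F   F   F   F   F   F   F   F   F
  3   T   F   F   T   F   T   T   F   T   T   F   T   F   F   T   F   F   F   F
  4   T   F   F   T   F   T   T   F   T   T   F   T   T   F   T   T   F   T   T
  5   T   F   F   T   F   T   T   F   T   T   F   T   T   F   T   T   F   T   T

12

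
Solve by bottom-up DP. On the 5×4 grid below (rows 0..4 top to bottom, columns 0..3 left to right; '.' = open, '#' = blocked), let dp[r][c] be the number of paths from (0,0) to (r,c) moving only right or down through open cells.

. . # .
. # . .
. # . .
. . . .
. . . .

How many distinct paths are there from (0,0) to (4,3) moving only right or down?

r\c   0   1   2   3
  0   1   1   0   0
  1   1   0   0   0
  2   1   0   0   0
  3   1   1   1   1
  4   1   2   3   4

4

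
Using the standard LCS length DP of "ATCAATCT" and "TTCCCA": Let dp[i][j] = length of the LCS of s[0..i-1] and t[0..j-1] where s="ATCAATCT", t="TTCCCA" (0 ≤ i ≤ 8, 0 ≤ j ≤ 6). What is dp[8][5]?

3

   ''  T  T  C  C  C  A
''  0  0  0  0  0  0  0
 A  0  0  0  0  0  0  1
 T  0  1  1  1  1  1  1
 C  0  1  1  2  2  2  2
 A  0  1  1  2  2  2  3
 A  0  1  1  2  2  2  3
 T  0  1  2  2  2  2  3
 C  0  1  2  3  3  3  3
 T  0  1  2  3  3  3  3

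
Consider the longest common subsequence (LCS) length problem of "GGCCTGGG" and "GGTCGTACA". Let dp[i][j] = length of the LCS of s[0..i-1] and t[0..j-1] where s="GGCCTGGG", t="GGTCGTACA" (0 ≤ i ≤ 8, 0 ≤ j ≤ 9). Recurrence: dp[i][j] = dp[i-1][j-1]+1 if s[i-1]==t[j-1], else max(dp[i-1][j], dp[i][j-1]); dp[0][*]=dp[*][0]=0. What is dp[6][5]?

4

   ''  G  G  T  C  G  T  A  C  A
''  0  0  0  0  0  0  0  0  0  0
 G  0  1  1  1  1  1  1  1  1  1
 G  0  1  2  2  2  2  2  2  2  2
 C  0  1  2  2  3  3  3  3  3  3
 C  0  1  2  2  3  3  3  3  4  4
 T  0  1  2  3  3  3  4  4  4  4
 G  0  1  2  3  3  4  4  4  4  4
 G  0  1  2  3  3  4  4  4  4  4
 G  0  1  2  3  3  4  4  4  4  4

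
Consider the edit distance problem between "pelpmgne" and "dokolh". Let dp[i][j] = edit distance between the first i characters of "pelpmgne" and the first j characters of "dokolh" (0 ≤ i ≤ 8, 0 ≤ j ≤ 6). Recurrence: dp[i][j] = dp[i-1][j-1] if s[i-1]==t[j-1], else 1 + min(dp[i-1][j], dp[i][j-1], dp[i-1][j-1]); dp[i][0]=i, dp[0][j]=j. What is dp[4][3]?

4

   ''  d  o  k  o  l  h
''  0  1  2  3  4  5  6
 p  1  1  2  3  4  5  6
 e  2  2  2  3  4  5  6
 l  3  3  3  3  4  4  5
 p  4  4  4  4  4  5  5
 m  5  5  5  5  5  5  6
 g  6  6  6  6  6  6  6
 n  7  7  7  7  7  7  7
 e  8  8  8  8  8  8  8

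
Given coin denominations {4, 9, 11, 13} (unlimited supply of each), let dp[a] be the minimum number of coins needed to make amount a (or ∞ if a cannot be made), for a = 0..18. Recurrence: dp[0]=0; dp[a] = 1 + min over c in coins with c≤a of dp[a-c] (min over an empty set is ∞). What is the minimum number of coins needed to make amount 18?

2

 a  0  1  2  3  4  5  6  7  8  9 10 11 12 13 14 15 16 17 18
dp  0  -  -  -  1  -  -  -  2  1  -  1  3  1  -  2  4  2  2
(- denotes ∞ / unreachable)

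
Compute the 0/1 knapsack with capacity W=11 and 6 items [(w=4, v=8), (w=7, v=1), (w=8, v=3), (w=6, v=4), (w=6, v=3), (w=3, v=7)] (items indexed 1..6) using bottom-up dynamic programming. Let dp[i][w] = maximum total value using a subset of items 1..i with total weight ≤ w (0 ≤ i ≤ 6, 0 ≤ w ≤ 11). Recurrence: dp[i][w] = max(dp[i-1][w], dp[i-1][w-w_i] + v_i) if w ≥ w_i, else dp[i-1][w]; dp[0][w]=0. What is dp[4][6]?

i\w   0   1   2   3   4   5   6   7   8   9  10  11
  0   0   0   0   0   0   0   0   0   0   0   0   0
  1   0   0   0   0   8   8   8   8   8   8   8   8
  2   0   0   0   0   8   8   8   8   8   8   8   9
  3   0   0   0   0   8   8   8   8   8   8   8   9
  4   0   0   0   0   8   8   8   8   8   8  12  12
  5   0   0   0   0   8   8   8   8   8   8  12  12
  6   0   0   0   7   8   8   8  15  15  15  15  15

8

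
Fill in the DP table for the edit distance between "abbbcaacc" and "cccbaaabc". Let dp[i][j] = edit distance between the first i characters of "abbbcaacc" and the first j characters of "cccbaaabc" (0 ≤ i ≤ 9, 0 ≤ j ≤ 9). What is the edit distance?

   ''  c  c  c  b  a  a  a  b  c
''  0  1  2  3  4  5  6  7  8  9
 a  1  1  2  3  4  4  5  6  7  8
 b  2  2  2  3  3  4  5  6  6  7
 b  3  3  3  3  3  4  5  6  6  7
 b  4  4  4  4  3  4  5  6  6  7
 c  5  4  4  4  4  4  5  6  7  6
 a  6  5  5  5  5  4  4  5  6  7
 a  7  6  6  6  6  5  4  4  5  6
 c  8  7  6  6  7  6  5  5  5  5
 c  9  8  7  6  7  7  6  6  6  5

5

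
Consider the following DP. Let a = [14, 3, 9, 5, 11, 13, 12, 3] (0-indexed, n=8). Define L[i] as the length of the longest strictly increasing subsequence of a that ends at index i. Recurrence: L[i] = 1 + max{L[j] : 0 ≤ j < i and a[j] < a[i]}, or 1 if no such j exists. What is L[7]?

   i    0    1    2    3    4    5    6    7
a[i]   14    3    9    5   11   13   12    3
L[i]    1    1    2    2    3    4    4    1

1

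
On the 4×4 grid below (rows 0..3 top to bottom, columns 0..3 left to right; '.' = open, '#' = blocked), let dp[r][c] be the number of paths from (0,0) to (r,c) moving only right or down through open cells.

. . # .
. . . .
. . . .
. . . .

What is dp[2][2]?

r\c   0   1   2   3
  0   1   1   0   0
  1   1   2   2   2
  2   1   3   5   7
  3   1   4   9  16

5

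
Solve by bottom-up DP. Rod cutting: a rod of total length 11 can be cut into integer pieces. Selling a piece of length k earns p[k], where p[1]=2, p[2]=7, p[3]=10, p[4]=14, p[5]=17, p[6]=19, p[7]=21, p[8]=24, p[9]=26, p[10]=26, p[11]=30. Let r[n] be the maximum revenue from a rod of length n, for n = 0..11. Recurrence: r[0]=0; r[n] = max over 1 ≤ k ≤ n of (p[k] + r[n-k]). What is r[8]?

   n    0    1    2    3    4    5    6    7    8    9   10   11
r[n]    0    2    7   10   14   17   21   24   28   31   35   38

28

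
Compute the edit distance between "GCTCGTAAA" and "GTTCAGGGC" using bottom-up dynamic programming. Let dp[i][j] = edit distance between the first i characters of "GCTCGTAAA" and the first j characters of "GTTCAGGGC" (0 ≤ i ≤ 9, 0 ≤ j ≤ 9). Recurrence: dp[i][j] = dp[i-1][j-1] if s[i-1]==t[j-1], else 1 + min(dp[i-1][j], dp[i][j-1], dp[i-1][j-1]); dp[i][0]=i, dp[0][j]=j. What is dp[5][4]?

2

   ''  G  T  T  C  A  G  G  G  C
''  0  1  2  3  4  5  6  7  8  9
 G  1  0  1  2  3  4  5  6  7  8
 C  2  1  1  2  2  3  4  5  6  7
 T  3  2  1  1  2  3  4  5  6  7
 C  4  3  2  2  1  2  3  4  5  6
 G  5  4  3  3  2  2  2  3  4  5
 T  6  5  4  3  3  3  3  3  4  5
 A  7  6  5  4  4  3  4  4  4  5
 A  8  7  6  5  5  4  4  5  5  5
 A  9  8  7  6  6  5  5  5  6  6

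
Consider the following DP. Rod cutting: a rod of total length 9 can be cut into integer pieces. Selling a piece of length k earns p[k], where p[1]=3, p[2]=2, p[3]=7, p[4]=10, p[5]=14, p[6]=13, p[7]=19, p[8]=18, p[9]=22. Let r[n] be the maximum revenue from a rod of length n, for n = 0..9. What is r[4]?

12

   n    0    1    2    3    4    5    6    7    8    9
r[n]    0    3    6    9   12   15   18   21   24   27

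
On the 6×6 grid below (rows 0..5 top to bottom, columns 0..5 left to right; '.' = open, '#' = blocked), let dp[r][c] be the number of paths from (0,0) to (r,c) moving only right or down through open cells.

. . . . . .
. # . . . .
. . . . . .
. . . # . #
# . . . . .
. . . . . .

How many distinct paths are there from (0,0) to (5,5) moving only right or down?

40

r\c   0   1   2   3   4   5
  0   1   1   1   1   1   1
  1   1   0   1   2   3   4
  2   1   1   2   4   7  11
  3   1   2   4   0   7   0
  4   0   2   6   6  13  13
  5   0   2   8  14  27  40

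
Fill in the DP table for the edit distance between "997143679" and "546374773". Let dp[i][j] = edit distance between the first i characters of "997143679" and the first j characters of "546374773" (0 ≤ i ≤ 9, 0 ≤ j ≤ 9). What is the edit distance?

   ''  5  4  6  3  7  4  7  7  3
''  0  1  2  3  4  5  6  7  8  9
 9  1  1  2  3  4  5  6  7  8  9
 9  2  2  2  3  4  5  6  7  8  9
 7  3  3  3  3  4  4  5  6  7  8
 1  4  4  4  4  4  5  5  6  7  8
 4  5  5  4  5  5  5  5  6  7  8
 3  6  6  5  5  5  6  6  6  7  7
 6  7  7  6  5  6  6  7  7  7  8
 7  8  8  7  6  6  6  7  7  7  8
 9  9  9  8  7  7  7  7  8  8  8

8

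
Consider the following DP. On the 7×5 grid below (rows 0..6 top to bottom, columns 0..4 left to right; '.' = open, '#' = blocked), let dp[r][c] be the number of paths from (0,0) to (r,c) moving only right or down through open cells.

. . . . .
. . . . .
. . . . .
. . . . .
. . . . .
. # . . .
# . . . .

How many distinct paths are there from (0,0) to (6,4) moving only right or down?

r\c   0   1   2   3   4
  0   1   1   1   1   1
  1   1   2   3   4   5
  2   1   3   6  10  15
  3   1   4  10  20  35
  4   1   5  15  35  70
  5   1   0  15  50 120
  6   0   0  15  65 185

185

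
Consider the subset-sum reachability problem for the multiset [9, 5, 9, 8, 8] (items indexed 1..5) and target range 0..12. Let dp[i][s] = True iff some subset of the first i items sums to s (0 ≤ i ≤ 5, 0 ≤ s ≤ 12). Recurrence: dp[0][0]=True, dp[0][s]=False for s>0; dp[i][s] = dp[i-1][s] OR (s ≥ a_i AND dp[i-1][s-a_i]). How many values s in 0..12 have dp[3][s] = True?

i\s   0   1   2   3   4   5   6   7   8   9  10  11  12
  0   T   F   F   F   F   F   F   F   F   F   F   F   F
  1   T   F   F   F   F   F   F   F   F   T   F   F   F
  2   T   F   F   F   F   T   F   F   F   T   F   F   F
  3   T   F   F   F   F   T   F   F   F   T   F   F   F
  4   T   F   F   F   F   T   F   F   T   T   F   F   F
  5   T   F   F   F   F   T   F   F   T   T   F   F   F

3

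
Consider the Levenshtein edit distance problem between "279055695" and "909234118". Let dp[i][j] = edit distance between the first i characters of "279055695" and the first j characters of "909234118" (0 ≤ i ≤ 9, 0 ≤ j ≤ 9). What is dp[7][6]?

6

   ''  9  0  9  2  3  4  1  1  8
''  0  1  2  3  4  5  6  7  8  9
 2  1  1  2  3  3  4  5  6  7  8
 7  2  2  2  3  4  4  5  6  7  8
 9  3  2  3  2  3  4  5  6  7  8
 0  4  3  2  3  3  4  5  6  7  8
 5  5  4  3  3  4  4  5  6  7  8
 5  6  5  4  4  4  5  5  6  7  8
 6  7  6  5  5  5  5  6  6  7  8
 9  8  7  6  5  6  6  6  7  7  8
 5  9  8  7  6  6  7  7  7  8  8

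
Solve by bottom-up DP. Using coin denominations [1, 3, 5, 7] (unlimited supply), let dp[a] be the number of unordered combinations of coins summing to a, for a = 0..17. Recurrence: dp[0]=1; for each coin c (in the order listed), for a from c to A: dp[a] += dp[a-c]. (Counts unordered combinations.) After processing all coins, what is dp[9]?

after  coin     0     1     2     3     4     5     6     7     8     9    10    11    12    13    14    15    16    17
          1     1     1     1     1     1     1     1     1     1     1     1     1     1     1     1     1     1     1
          3     1     1     1     2     2     2     3     3     3     4     4     4     5     5     5     6     6     6
          5     1     1     1     2     2     3     4     4     5     6     7     8     9    10    11    13    14    15
          7     1     1     1     2     2     3     4     5     6     7     9    10    12    14    16    19    21    24

7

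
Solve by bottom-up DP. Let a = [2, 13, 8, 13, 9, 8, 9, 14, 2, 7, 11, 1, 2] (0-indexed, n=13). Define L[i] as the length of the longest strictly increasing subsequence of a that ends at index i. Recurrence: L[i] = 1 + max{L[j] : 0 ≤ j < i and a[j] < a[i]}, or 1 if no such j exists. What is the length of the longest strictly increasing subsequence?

4

   i    0    1    2    3    4    5    6    7    8    9   10   11   12
a[i]    2   13    8   13    9    8    9   14    2    7   11    1    2
L[i]    1    2    2    3    3    2    3    4    1    2    4    1    2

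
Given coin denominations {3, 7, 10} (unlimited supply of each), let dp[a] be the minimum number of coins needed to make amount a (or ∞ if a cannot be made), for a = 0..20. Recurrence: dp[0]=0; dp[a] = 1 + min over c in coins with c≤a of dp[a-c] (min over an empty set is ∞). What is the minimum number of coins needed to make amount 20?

 a  0  1  2  3  4  5  6  7  8  9 10 11 12 13 14 15 16 17 18 19 20
dp  0  -  -  1  -  -  2  1  -  3  1  -  4  2  2  5  3  2  6  4  2
(- denotes ∞ / unreachable)

2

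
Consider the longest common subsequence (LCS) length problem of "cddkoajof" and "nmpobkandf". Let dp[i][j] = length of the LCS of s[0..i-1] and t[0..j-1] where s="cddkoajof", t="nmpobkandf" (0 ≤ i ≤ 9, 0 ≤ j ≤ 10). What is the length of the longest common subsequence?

3

   ''  n  m  p  o  b  k  a  n  d  f
''  0  0  0  0  0  0  0  0  0  0  0
 c  0  0  0  0  0  0  0  0  0  0  0
 d  0  0  0  0  0  0  0  0  0  1  1
 d  0  0  0  0  0  0  0  0  0  1  1
 k  0  0  0  0  0  0  1  1  1  1  1
 o  0  0  0  0  1  1  1  1  1  1  1
 a  0  0  0  0  1  1  1  2  2  2  2
 j  0  0  0  0  1  1  1  2  2  2  2
 o  0  0  0  0  1  1  1  2  2  2  2
 f  0  0  0  0  1  1  1  2  2  2  3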